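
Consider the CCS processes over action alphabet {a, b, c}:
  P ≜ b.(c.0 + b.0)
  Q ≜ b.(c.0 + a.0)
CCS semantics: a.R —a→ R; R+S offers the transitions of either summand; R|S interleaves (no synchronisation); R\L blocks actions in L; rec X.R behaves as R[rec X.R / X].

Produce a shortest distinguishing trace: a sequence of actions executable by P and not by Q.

bb

Reachable graph of P (3 states):
  u0 = b.(c.0 + b.0) → =b=> u1
  u1 = c.0 + b.0 → =b=> u2, =c=> u2
  u2 = 0 → stopped
Reachable graph of Q (3 states):
  v0 = b.(c.0 + a.0) → =b=> v1
  v1 = c.0 + a.0 → =a=> v2, =c=> v2
  v2 = 0 → stopped
Executing bb from P (initial set {u0}):
  after b @ step 1: {u1}
  after b @ step 2: {u2}
  — P admits the full trace.
Executing bb from Q (initial set {v0}):
  after b @ step 1: {v1}
  after b @ step 2: ∅ (Q stuck)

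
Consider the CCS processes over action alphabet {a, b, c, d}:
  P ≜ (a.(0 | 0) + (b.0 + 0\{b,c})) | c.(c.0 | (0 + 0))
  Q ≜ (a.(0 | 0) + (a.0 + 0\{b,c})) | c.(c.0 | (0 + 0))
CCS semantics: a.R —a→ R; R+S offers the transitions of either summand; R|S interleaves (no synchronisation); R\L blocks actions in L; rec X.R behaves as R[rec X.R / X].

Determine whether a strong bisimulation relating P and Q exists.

LTS(P): 9 reachable states
  m0 = (a.(0 | 0) + (b.0 + 0\{b,c})) | c.(c.0 | (0 + 0)) ⊢ --a--▸ m1, --b--▸ m2, --c--▸ m3
  m1 = 0 | 0 | c.(c.0 | (0 + 0)) ⊢ --c--▸ m4
  m2 = 0 | c.(c.0 | (0 + 0)) ⊢ --c--▸ m5
  m3 = (a.(0 | 0) + (b.0 + 0\{b,c})) | (c.0 | (0 + 0)) ⊢ --a--▸ m4, --b--▸ m5, --c--▸ m6
  m4 = 0 | 0 | (c.0 | (0 + 0)) ⊢ --c--▸ m7
  m5 = 0 | (c.0 | (0 + 0)) ⊢ --c--▸ m8
  m6 = (a.(0 | 0) + (b.0 + 0\{b,c})) | (0 | (0 + 0)) ⊢ --a--▸ m7, --b--▸ m8
  m7 = 0 | 0 | (0 | (0 + 0)) ⊢ deadlocked
  m8 = 0 | (0 | (0 + 0)) ⊢ deadlocked
LTS(Q): 9 reachable states
  n0 = (a.(0 | 0) + (a.0 + 0\{b,c})) | c.(c.0 | (0 + 0)) ⊢ --a--▸ n1, --a--▸ n2, --c--▸ n3
  n1 = 0 | 0 | c.(c.0 | (0 + 0)) ⊢ --c--▸ n4
  n2 = 0 | c.(c.0 | (0 + 0)) ⊢ --c--▸ n5
  n3 = (a.(0 | 0) + (a.0 + 0\{b,c})) | (c.0 | (0 + 0)) ⊢ --a--▸ n4, --a--▸ n5, --c--▸ n6
  n4 = 0 | 0 | (c.0 | (0 + 0)) ⊢ --c--▸ n7
  n5 = 0 | (c.0 | (0 + 0)) ⊢ --c--▸ n8
  n6 = (a.(0 | 0) + (a.0 + 0\{b,c})) | (0 | (0 + 0)) ⊢ --a--▸ n7, --a--▸ n8
  n7 = 0 | 0 | (0 | (0 + 0)) ⊢ deadlocked
  n8 = 0 | (0 | (0 + 0)) ⊢ deadlocked
Coarsest stable partition (strong bisimilarity classes):
  B0 = {m0}
  B1 = {m1, m2, n1, n2}
  B2 = {m4, m5, n4, n5}
  B3 = {m7, m8, n7, n8}
  B4 = {m3}
  B5 = {m6}
  B6 = {n0}
  B7 = {n3}
  B8 = {n6}
m0 ∈ B0, n0 ∈ B6 → different blocks

NO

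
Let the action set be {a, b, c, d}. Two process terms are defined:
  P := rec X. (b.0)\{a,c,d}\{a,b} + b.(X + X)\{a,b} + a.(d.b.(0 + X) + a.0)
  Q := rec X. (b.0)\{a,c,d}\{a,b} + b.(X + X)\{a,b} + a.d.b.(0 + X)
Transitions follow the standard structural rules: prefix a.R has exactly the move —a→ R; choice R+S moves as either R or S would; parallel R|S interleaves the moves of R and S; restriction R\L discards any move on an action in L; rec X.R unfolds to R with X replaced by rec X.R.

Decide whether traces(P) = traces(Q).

traces(P) ≠ traces(Q) — witness ⟨aa⟩

LTS(P): 6 reachable states
  p0 = rec X. (b.0)\{a,c,d}\{a,b} + b.(X + X)\{a,b} + a.(d.b.(0 + X) + a.0) ⊢ ··a··> p1, ··b··> p2
  p1 = d.b.(0 + (rec X. (b.0)\{a,c,d}\{a,b} + b.(X + X)\{a,b} + a.(d.b.(0 + X) + a.0))) + a.0 ⊢ ··a··> p3, ··d··> p4
  p2 = ((rec X. (b.0)\{a,c,d}\{a,b} + b.(X + X)\{a,b} + a.(d.b.(0 + X) + a.0)) + (rec X. (b.0)\{a,c,d}\{a,b} + b.(X + X)\{a,b} + a.(d.b.(0 + X) + a.0)))\{a,b} ⊢ ∅
  p3 = 0 ⊢ ∅
  p4 = b.(0 + (rec X. (b.0)\{a,c,d}\{a,b} + b.(X + X)\{a,b} + a.(d.b.(0 + X) + a.0))) ⊢ ··b··> p5
  p5 = 0 + (rec X. (b.0)\{a,c,d}\{a,b} + b.(X + X)\{a,b} + a.(d.b.(0 + X) + a.0)) ⊢ ··a··> p1, ··b··> p2
LTS(Q): 5 reachable states
  q0 = rec X. (b.0)\{a,c,d}\{a,b} + b.(X + X)\{a,b} + a.d.b.(0 + X) ⊢ ··a··> q1, ··b··> q2
  q1 = d.b.(0 + (rec X. (b.0)\{a,c,d}\{a,b} + b.(X + X)\{a,b} + a.d.b.(0 + X))) ⊢ ··d··> q3
  q2 = ((rec X. (b.0)\{a,c,d}\{a,b} + b.(X + X)\{a,b} + a.d.b.(0 + X)) + (rec X. (b.0)\{a,c,d}\{a,b} + b.(X + X)\{a,b} + a.d.b.(0 + X)))\{a,b} ⊢ ∅
  q3 = b.(0 + (rec X. (b.0)\{a,c,d}\{a,b} + b.(X + X)\{a,b} + a.d.b.(0 + X))) ⊢ ··b··> q4
  q4 = 0 + (rec X. (b.0)\{a,c,d}\{a,b} + b.(X + X)\{a,b} + a.d.b.(0 + X)) ⊢ ··a··> q1, ··b··> q2
Executing aa from P (initial set {p0}):
  [1] a ⇒ {p1}
  [2] a ⇒ {p3}
  ✓ P
Executing aa from Q (initial set {q0}):
  [1] a ⇒ {q1}
  [2] a ⇒ ∅ (Q stuck)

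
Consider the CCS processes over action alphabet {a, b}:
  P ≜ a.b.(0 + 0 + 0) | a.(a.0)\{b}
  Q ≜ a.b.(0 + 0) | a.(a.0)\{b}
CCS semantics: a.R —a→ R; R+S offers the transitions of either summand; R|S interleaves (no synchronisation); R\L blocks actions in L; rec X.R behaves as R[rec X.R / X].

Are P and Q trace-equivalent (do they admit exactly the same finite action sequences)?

Reachable graph of P (9 states):
  m0 = a.b.(0 + 0 + 0) | a.(a.0)\{b} → --a--▸ m1, --a--▸ m2
  m1 = a.b.(0 + 0 + 0) | (a.0)\{b} → --a--▸ m3, --a--▸ m4
  m2 = b.(0 + 0 + 0) | a.(a.0)\{b} → --a--▸ m4, --b--▸ m5
  m3 = a.b.(0 + 0 + 0) | 0\{b} → --a--▸ m6
  m4 = b.(0 + 0 + 0) | (a.0)\{b} → --a--▸ m6, --b--▸ m7
  m5 = (0 + 0 + 0) | a.(a.0)\{b} → --a--▸ m7
  m6 = b.(0 + 0 + 0) | 0\{b} → --b--▸ m8
  m7 = (0 + 0 + 0) | (a.0)\{b} → --a--▸ m8
  m8 = (0 + 0 + 0) | 0\{b} → ∅
Reachable graph of Q (9 states):
  n0 = a.b.(0 + 0) | a.(a.0)\{b} → --a--▸ n1, --a--▸ n2
  n1 = a.b.(0 + 0) | (a.0)\{b} → --a--▸ n3, --a--▸ n4
  n2 = b.(0 + 0) | a.(a.0)\{b} → --a--▸ n4, --b--▸ n5
  n3 = a.b.(0 + 0) | 0\{b} → --a--▸ n6
  n4 = b.(0 + 0) | (a.0)\{b} → --a--▸ n6, --b--▸ n7
  n5 = (0 + 0) | a.(a.0)\{b} → --a--▸ n7
  n6 = b.(0 + 0) | 0\{b} → --b--▸ n8
  n7 = (0 + 0) | (a.0)\{b} → --a--▸ n8
  n8 = (0 + 0) | 0\{b} → ∅
Coarsest stable partition (strong bisimilarity classes):
  B0 = {m0, n0}
  B1 = {m2, n2}
  B2 = {m4, n4}
  B3 = {m6, n6}
  B4 = {m8, n8}
  B5 = {m7, n7}
  B6 = {m5, n5}
  B7 = {m1, n1}
  B8 = {m3, n3}
m0 ∈ B0, n0 ∈ B0 → same block
Bisimilar ⇒ trace-equivalent.

trace-equivalent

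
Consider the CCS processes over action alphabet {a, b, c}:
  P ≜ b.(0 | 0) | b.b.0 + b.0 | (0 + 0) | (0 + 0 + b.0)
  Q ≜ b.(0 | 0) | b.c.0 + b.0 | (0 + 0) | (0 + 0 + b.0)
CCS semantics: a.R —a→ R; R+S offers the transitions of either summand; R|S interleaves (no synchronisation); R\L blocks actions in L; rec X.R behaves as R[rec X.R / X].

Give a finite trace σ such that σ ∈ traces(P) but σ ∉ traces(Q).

Reachable graph of P (9 states):
  s0 = b.(0 | 0) | b.b.0 + b.0 | (0 + 0) | (0 + 0 + b.0) :: —b→ s1, —b→ s2, —b→ s3, —b→ s4
  s1 = 0 | (0 + 0) | (0 + 0 + b.0) :: —b→ s5
  s2 = 0 | 0 | b.b.0 :: —b→ s6
  s3 = b.(0 | 0) | b.0 :: —b→ s6, —b→ s7
  s4 = b.0 | (0 + 0) | 0 :: —b→ s5
  s5 = 0 | (0 + 0) | 0 :: ·
  s6 = 0 | 0 | b.0 :: —b→ s8
  s7 = b.(0 | 0) | 0 :: —b→ s8
  s8 = 0 | 0 | 0 :: ·
Reachable graph of Q (9 states):
  t0 = b.(0 | 0) | b.c.0 + b.0 | (0 + 0) | (0 + 0 + b.0) :: —b→ t1, —b→ t2, —b→ t3, —b→ t4
  t1 = 0 | (0 + 0) | (0 + 0 + b.0) :: —b→ t5
  t2 = 0 | 0 | b.c.0 :: —b→ t6
  t3 = b.(0 | 0) | c.0 :: —b→ t6, —c→ t7
  t4 = b.0 | (0 + 0) | 0 :: —b→ t5
  t5 = 0 | (0 + 0) | 0 :: ·
  t6 = 0 | 0 | c.0 :: —c→ t8
  t7 = b.(0 | 0) | 0 :: —b→ t8
  t8 = 0 | 0 | 0 :: ·
Executing bbb from P (initial set {s0}):
  [1] b ⇒ {s1, s2, s3, s4}
  [2] b ⇒ {s5, s6, s7}
  [3] b ⇒ {s8}
  P completes σ.
Executing bbb from Q (initial set {t0}):
  [1] b ⇒ {t1, t2, t3, t4}
  [2] b ⇒ {t5, t6}
  [3] b ⇒ no successor for Q

bbb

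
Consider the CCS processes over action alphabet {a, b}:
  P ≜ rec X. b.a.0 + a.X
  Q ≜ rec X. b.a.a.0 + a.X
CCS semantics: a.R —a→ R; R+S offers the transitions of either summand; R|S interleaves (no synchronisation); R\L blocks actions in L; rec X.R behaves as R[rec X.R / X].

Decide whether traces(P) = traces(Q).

trace-distinct — witness ⟨baa⟩

Reachable graph of P (3 states):
  s0 = rec X. b.a.0 + a.X | =a=> s0, =b=> s1
  s1 = a.0 | =a=> s2
  s2 = 0 | (no moves)
Reachable graph of Q (4 states):
  t0 = rec X. b.a.a.0 + a.X | =a=> t0, =b=> t1
  t1 = a.a.0 | =a=> t2
  t2 = a.0 | =a=> t3
  t3 = 0 | (no moves)
Run σ = ⟨baa⟩ on Q: start {t0}
  step 1 (b): {t1}
  step 2 (a): {t2}
  step 3 (a): {t3}
  — Q admits the full trace.
Run σ = ⟨baa⟩ on P: start {s0}
  step 1 (b): {s1}
  step 2 (a): {s2}
  step 3 (a): ∅  — P cannot continue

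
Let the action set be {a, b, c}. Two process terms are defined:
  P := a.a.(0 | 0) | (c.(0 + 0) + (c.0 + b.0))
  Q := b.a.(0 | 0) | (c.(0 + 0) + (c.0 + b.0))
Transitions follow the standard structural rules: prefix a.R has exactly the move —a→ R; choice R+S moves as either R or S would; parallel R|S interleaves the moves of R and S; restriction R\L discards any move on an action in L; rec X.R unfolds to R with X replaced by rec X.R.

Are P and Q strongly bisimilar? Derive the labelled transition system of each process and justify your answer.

Reachable graph of P (9 states):
  m0 = a.a.(0 | 0) | (c.(0 + 0) + (c.0 + b.0)) :: --a--▸ m1, --b--▸ m2, --c--▸ m2, --c--▸ m3
  m1 = a.(0 | 0) | (c.(0 + 0) + (c.0 + b.0)) :: --a--▸ m4, --b--▸ m5, --c--▸ m5, --c--▸ m6
  m2 = a.a.(0 | 0) | 0 :: --a--▸ m5
  m3 = a.a.(0 | 0) | (0 + 0) :: --a--▸ m6
  m4 = 0 | 0 | (c.(0 + 0) + (c.0 + b.0)) :: --b--▸ m7, --c--▸ m7, --c--▸ m8
  m5 = a.(0 | 0) | 0 :: --a--▸ m7
  m6 = a.(0 | 0) | (0 + 0) :: --a--▸ m8
  m7 = 0 | 0 | 0 :: stopped
  m8 = 0 | 0 | (0 + 0) :: stopped
Reachable graph of Q (9 states):
  n0 = b.a.(0 | 0) | (c.(0 + 0) + (c.0 + b.0)) :: --b--▸ n1, --b--▸ n2, --c--▸ n2, --c--▸ n3
  n1 = a.(0 | 0) | (c.(0 + 0) + (c.0 + b.0)) :: --a--▸ n4, --b--▸ n5, --c--▸ n5, --c--▸ n6
  n2 = b.a.(0 | 0) | 0 :: --b--▸ n5
  n3 = b.a.(0 | 0) | (0 + 0) :: --b--▸ n6
  n4 = 0 | 0 | (c.(0 + 0) + (c.0 + b.0)) :: --b--▸ n7, --c--▸ n7, --c--▸ n8
  n5 = a.(0 | 0) | 0 :: --a--▸ n7
  n6 = a.(0 | 0) | (0 + 0) :: --a--▸ n8
  n7 = 0 | 0 | 0 :: stopped
  n8 = 0 | 0 | (0 + 0) :: stopped
Bisimilarity quotient blocks:
  B0 = {m0}
  B1 = {m2, m3}
  B2 = {m5, m6, n5, n6}
  B3 = {m7, m8, n7, n8}
  B4 = {m1, n1}
  B5 = {m4, n4}
  B6 = {n0}
  B7 = {n2, n3}
m0 ∈ B0, n0 ∈ B6 → different blocks

NO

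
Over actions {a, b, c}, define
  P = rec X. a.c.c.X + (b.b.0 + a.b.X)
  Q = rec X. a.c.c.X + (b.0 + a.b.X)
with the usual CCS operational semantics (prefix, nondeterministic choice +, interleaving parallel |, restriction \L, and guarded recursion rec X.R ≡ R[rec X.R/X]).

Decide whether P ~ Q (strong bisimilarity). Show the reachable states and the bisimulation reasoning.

Reachable graph of P (6 states):
  p0 = rec X. a.c.c.X + (b.b.0 + a.b.X) ⊢ --a--▸ p1, --a--▸ p2, --b--▸ p3
  p1 = b.(rec X. a.c.c.X + (b.b.0 + a.b.X)) ⊢ --b--▸ p0
  p2 = c.c.(rec X. a.c.c.X + (b.b.0 + a.b.X)) ⊢ --c--▸ p4
  p3 = b.0 ⊢ --b--▸ p5
  p4 = c.(rec X. a.c.c.X + (b.b.0 + a.b.X)) ⊢ --c--▸ p0
  p5 = 0 ⊢ ·
Reachable graph of Q (5 states):
  q0 = rec X. a.c.c.X + (b.0 + a.b.X) ⊢ --a--▸ q1, --a--▸ q2, --b--▸ q3
  q1 = b.(rec X. a.c.c.X + (b.0 + a.b.X)) ⊢ --b--▸ q0
  q2 = c.c.(rec X. a.c.c.X + (b.0 + a.b.X)) ⊢ --c--▸ q4
  q3 = 0 ⊢ ·
  q4 = c.(rec X. a.c.c.X + (b.0 + a.b.X)) ⊢ --c--▸ q0
Bisimilarity quotient blocks:
  B0 = {p0}
  B1 = {p2}
  B2 = {p4}
  B3 = {p1}
  B4 = {p3}
  B5 = {p5, q3}
  B6 = {q0}
  B7 = {q2}
  B8 = {q4}
  B9 = {q1}
p0 ∈ B0, q0 ∈ B6 → different blocks

not bisimilar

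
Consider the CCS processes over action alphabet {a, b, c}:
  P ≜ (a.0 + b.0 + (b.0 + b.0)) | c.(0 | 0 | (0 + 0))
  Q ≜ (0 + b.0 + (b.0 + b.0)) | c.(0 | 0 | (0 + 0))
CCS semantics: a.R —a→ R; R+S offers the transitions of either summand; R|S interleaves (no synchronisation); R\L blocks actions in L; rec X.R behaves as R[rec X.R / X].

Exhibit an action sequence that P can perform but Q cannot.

a

LTS(P): 4 reachable states
  p0 = (a.0 + b.0 + (b.0 + b.0)) | c.(0 | 0 | (0 + 0)) → —a→ p1, —b→ p1, —c→ p2
  p1 = 0 | c.(0 | 0 | (0 + 0)) → —c→ p3
  p2 = (a.0 + b.0 + (b.0 + b.0)) | (0 | 0 | (0 + 0)) → —a→ p3, —b→ p3
  p3 = 0 | (0 | 0 | (0 + 0)) → stopped
LTS(Q): 4 reachable states
  q0 = (0 + b.0 + (b.0 + b.0)) | c.(0 | 0 | (0 + 0)) → —b→ q1, —c→ q2
  q1 = 0 | c.(0 | 0 | (0 + 0)) → —c→ q3
  q2 = (0 + b.0 + (b.0 + b.0)) | (0 | 0 | (0 + 0)) → —b→ q3
  q3 = 0 | (0 | 0 | (0 + 0)) → stopped
Executing a from P (initial set {p0}):
  after a @ step 1: {p1}
  ✓ P
Executing a from Q (initial set {q0}):
  after a @ step 1: ∅  — Q cannot continue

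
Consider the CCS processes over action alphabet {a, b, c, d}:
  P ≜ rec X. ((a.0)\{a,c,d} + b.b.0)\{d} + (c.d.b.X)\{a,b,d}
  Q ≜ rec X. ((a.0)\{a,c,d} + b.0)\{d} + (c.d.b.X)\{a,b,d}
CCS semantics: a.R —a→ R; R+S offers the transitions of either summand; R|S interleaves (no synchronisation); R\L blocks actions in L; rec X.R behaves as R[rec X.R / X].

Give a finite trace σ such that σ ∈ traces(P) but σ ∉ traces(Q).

P's transition system — 4 states:
  s0 = rec X. ((a.0)\{a,c,d} + b.b.0)\{d} + (c.d.b.X)\{a,b,d} → —b→ s1, —c→ s2
  s1 = (b.0)\{d} → —b→ s3
  s2 = (d.b.(rec X. ((a.0)\{a,c,d} + b.b.0)\{d} + (c.d.b.X)\{a,b,d}))\{a,b,d} → ·
  s3 = 0\{d} → ·
Q's transition system — 3 states:
  t0 = rec X. ((a.0)\{a,c,d} + b.0)\{d} + (c.d.b.X)\{a,b,d} → —b→ t1, —c→ t2
  t1 = 0\{d} → ·
  t2 = (d.b.(rec X. ((a.0)\{a,c,d} + b.0)\{d} + (c.d.b.X)\{a,b,d}))\{a,b,d} → ·
Run σ = ⟨bb⟩ on P: start {s0}
  [1] b ⇒ {s1}
  [2] b ⇒ {s3}
  ✓ P
Run σ = ⟨bb⟩ on Q: start {t0}
  [1] b ⇒ {t1}
  [2] b ⇒ ∅  — Q cannot continue

bb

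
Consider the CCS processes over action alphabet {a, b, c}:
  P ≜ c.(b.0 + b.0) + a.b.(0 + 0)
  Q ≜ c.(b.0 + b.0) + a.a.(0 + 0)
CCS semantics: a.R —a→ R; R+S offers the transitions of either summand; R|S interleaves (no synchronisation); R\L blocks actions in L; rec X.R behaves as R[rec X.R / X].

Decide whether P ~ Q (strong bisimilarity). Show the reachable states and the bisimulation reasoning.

LTS(P): 5 reachable states
  u0 = c.(b.0 + b.0) + a.b.(0 + 0) ⊢ ··a··> u1, ··c··> u2
  u1 = b.(0 + 0) ⊢ ··b··> u3
  u2 = b.0 + b.0 ⊢ ··b··> u4
  u3 = 0 + 0 ⊢ ·
  u4 = 0 ⊢ ·
LTS(Q): 5 reachable states
  v0 = c.(b.0 + b.0) + a.a.(0 + 0) ⊢ ··a··> v1, ··c··> v2
  v1 = a.(0 + 0) ⊢ ··a··> v3
  v2 = b.0 + b.0 ⊢ ··b··> v4
  v3 = 0 + 0 ⊢ ·
  v4 = 0 ⊢ ·
Partition-refinement fixed point:
  B0 = {u0}
  B1 = {u1, u2, v2}
  B2 = {u3, u4, v3, v4}
  B3 = {v0}
  B4 = {v1}
u0 ∈ B0, v0 ∈ B3 → different blocks

NO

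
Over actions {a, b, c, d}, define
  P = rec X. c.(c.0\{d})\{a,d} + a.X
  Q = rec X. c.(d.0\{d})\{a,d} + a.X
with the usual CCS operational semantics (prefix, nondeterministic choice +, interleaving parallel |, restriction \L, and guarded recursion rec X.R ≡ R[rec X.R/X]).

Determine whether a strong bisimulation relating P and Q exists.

not bisimilar

P's transition system — 3 states:
  u0 = rec X. c.(c.0\{d})\{a,d} + a.X has moves -a-> u0, -c-> u1
  u1 = (c.0\{d})\{a,d} has moves -c-> u2
  u2 = 0\{d}\{a,d} has moves ∅
Q's transition system — 2 states:
  v0 = rec X. c.(d.0\{d})\{a,d} + a.X has moves -a-> v0, -c-> v1
  v1 = (d.0\{d})\{a,d} has moves ∅
Bisimilarity quotient blocks:
  B0 = {u0}
  B1 = {u1}
  B2 = {u2, v1}
  B3 = {v0}
u0 ∈ B0, v0 ∈ B3 → different blocks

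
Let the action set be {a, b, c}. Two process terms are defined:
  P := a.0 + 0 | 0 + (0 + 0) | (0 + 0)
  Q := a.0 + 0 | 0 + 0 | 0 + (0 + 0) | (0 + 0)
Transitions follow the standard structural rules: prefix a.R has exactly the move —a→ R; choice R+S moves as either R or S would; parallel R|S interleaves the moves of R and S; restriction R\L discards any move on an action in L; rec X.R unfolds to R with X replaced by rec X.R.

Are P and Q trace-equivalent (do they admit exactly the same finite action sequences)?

trace-equivalent

Reachable graph of P (2 states):
  u0 = a.0 + 0 | 0 + (0 + 0) | (0 + 0) has moves =a=> u1
  u1 = 0 has moves deadlocked
Reachable graph of Q (2 states):
  v0 = a.0 + 0 | 0 + 0 | 0 + (0 + 0) | (0 + 0) has moves =a=> v1
  v1 = 0 has moves deadlocked
Bisimilarity quotient blocks:
  B0 = {u0, v0}
  B1 = {u1, v1}
u0 ∈ B0, v0 ∈ B0 → same block
Bisimilar ⇒ trace-equivalent.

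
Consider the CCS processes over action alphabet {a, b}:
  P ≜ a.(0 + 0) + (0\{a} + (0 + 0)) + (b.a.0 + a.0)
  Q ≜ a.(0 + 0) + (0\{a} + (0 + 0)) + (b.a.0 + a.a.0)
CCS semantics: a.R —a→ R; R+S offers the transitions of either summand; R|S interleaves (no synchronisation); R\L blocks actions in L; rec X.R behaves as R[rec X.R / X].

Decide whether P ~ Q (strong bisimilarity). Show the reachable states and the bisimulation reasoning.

LTS(P): 4 reachable states
  p0 = a.(0 + 0) + (0\{a} + (0 + 0)) + (b.a.0 + a.0) ⊢ --a--▸ p1, --a--▸ p2, --b--▸ p3
  p1 = 0 ⊢ (no moves)
  p2 = 0 + 0 ⊢ (no moves)
  p3 = a.0 ⊢ --a--▸ p1
LTS(Q): 4 reachable states
  q0 = a.(0 + 0) + (0\{a} + (0 + 0)) + (b.a.0 + a.a.0) ⊢ --a--▸ q1, --a--▸ q2, --b--▸ q2
  q1 = 0 + 0 ⊢ (no moves)
  q2 = a.0 ⊢ --a--▸ q3
  q3 = 0 ⊢ (no moves)
Partition-refinement fixed point:
  B0 = {p0}
  B1 = {p1, p2, q1, q3}
  B2 = {p3, q2}
  B3 = {q0}
p0 ∈ B0, q0 ∈ B3 → different blocks

not bisimilar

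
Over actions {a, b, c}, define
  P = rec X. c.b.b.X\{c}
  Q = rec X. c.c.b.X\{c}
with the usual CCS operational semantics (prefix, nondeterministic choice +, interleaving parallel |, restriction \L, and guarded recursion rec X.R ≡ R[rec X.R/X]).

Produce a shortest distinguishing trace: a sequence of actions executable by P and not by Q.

LTS(P): 4 reachable states
  u0 = rec X. c.b.b.X\{c} | —c→ u1
  u1 = b.b.(rec X. c.b.b.X\{c})\{c} | —b→ u2
  u2 = b.(rec X. c.b.b.X\{c})\{c} | —b→ u3
  u3 = (rec X. c.b.b.X\{c})\{c} | ∅
LTS(Q): 4 reachable states
  v0 = rec X. c.c.b.X\{c} | —c→ v1
  v1 = c.b.(rec X. c.c.b.X\{c})\{c} | —c→ v2
  v2 = b.(rec X. c.c.b.X\{c})\{c} | —b→ v3
  v3 = (rec X. c.c.b.X\{c})\{c} | ∅
Trace ⟨cb⟩ through P, begin at {u0}:
  after c @ step 1: {u1}
  after b @ step 2: {u2}
  — P admits the full trace.
Trace ⟨cb⟩ through Q, begin at {v0}:
  after c @ step 1: {v1}
  after b @ step 2: ∅ (Q stuck)

cb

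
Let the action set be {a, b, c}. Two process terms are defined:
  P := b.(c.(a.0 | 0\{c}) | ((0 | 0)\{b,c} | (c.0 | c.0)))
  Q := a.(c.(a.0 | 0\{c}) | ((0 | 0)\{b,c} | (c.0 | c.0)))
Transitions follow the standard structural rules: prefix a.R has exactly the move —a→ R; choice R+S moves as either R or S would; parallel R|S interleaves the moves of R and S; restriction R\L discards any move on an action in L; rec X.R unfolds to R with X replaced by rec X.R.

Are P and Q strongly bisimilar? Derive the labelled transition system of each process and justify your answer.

LTS(P): 13 reachable states
  s0 = b.(c.(a.0 | 0\{c}) | ((0 | 0)\{b,c} | (c.0 | c.0))) → —b→ s1
  s1 = c.(a.0 | 0\{c}) | ((0 | 0)\{b,c} | (c.0 | c.0)) → —c→ s2, —c→ s3, —c→ s4
  s2 = a.0 | 0\{c} | ((0 | 0)\{b,c} | (c.0 | c.0)) → —a→ s5, —c→ s6, —c→ s7
  s3 = c.(a.0 | 0\{c}) | ((0 | 0)\{b,c} | (0 | c.0)) → —c→ s6, —c→ s8
  s4 = c.(a.0 | 0\{c}) | ((0 | 0)\{b,c} | (c.0 | 0)) → —c→ s7, —c→ s8
  s5 = 0 | 0\{c} | ((0 | 0)\{b,c} | (c.0 | c.0)) → —c→ s10, —c→ s9
  s6 = a.0 | 0\{c} | ((0 | 0)\{b,c} | (0 | c.0)) → —a→ s9, —c→ s11
  s7 = a.0 | 0\{c} | ((0 | 0)\{b,c} | (c.0 | 0)) → —a→ s10, —c→ s11
  s8 = c.(a.0 | 0\{c}) | ((0 | 0)\{b,c} | (0 | 0)) → —c→ s11
  s9 = 0 | 0\{c} | ((0 | 0)\{b,c} | (0 | c.0)) → —c→ s12
  s10 = 0 | 0\{c} | ((0 | 0)\{b,c} | (c.0 | 0)) → —c→ s12
  s11 = a.0 | 0\{c} | ((0 | 0)\{b,c} | (0 | 0)) → —a→ s12
  s12 = 0 | 0\{c} | ((0 | 0)\{b,c} | (0 | 0)) → (no moves)
LTS(Q): 13 reachable states
  t0 = a.(c.(a.0 | 0\{c}) | ((0 | 0)\{b,c} | (c.0 | c.0))) → —a→ t1
  t1 = c.(a.0 | 0\{c}) | ((0 | 0)\{b,c} | (c.0 | c.0)) → —c→ t2, —c→ t3, —c→ t4
  t2 = a.0 | 0\{c} | ((0 | 0)\{b,c} | (c.0 | c.0)) → —a→ t5, —c→ t6, —c→ t7
  t3 = c.(a.0 | 0\{c}) | ((0 | 0)\{b,c} | (0 | c.0)) → —c→ t6, —c→ t8
  t4 = c.(a.0 | 0\{c}) | ((0 | 0)\{b,c} | (c.0 | 0)) → —c→ t7, —c→ t8
  t5 = 0 | 0\{c} | ((0 | 0)\{b,c} | (c.0 | c.0)) → —c→ t10, —c→ t9
  t6 = a.0 | 0\{c} | ((0 | 0)\{b,c} | (0 | c.0)) → —a→ t9, —c→ t11
  t7 = a.0 | 0\{c} | ((0 | 0)\{b,c} | (c.0 | 0)) → —a→ t10, —c→ t11
  t8 = c.(a.0 | 0\{c}) | ((0 | 0)\{b,c} | (0 | 0)) → —c→ t11
  t9 = 0 | 0\{c} | ((0 | 0)\{b,c} | (0 | c.0)) → —c→ t12
  t10 = 0 | 0\{c} | ((0 | 0)\{b,c} | (c.0 | 0)) → —c→ t12
  t11 = a.0 | 0\{c} | ((0 | 0)\{b,c} | (0 | 0)) → —a→ t12
  t12 = 0 | 0\{c} | ((0 | 0)\{b,c} | (0 | 0)) → (no moves)
Bisimilarity quotient blocks:
  B0 = {s0}
  B1 = {s1, t1}
  B2 = {s2, t2}
  B3 = {s6, s7, t6, t7}
  B4 = {s10, s9, t10, t9}
  B5 = {s12, t12}
  B6 = {s11, t11}
  B7 = {s5, t5}
  B8 = {s3, s4, t3, t4}
  B9 = {s8, t8}
  B10 = {t0}
s0 ∈ B0, t0 ∈ B10 → different blocks

not bisimilar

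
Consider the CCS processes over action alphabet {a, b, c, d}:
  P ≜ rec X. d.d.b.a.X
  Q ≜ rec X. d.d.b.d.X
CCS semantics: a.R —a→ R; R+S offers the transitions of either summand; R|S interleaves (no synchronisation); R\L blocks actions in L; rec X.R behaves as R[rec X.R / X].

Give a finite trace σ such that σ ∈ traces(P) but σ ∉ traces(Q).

LTS(P): 4 reachable states
  m0 = rec X. d.d.b.a.X :: -d-> m1
  m1 = d.b.a.(rec X. d.d.b.a.X) :: -d-> m2
  m2 = b.a.(rec X. d.d.b.a.X) :: -b-> m3
  m3 = a.(rec X. d.d.b.a.X) :: -a-> m0
LTS(Q): 4 reachable states
  n0 = rec X. d.d.b.d.X :: -d-> n1
  n1 = d.b.d.(rec X. d.d.b.d.X) :: -d-> n2
  n2 = b.d.(rec X. d.d.b.d.X) :: -b-> n3
  n3 = d.(rec X. d.d.b.d.X) :: -d-> n0
Run σ = ⟨ddba⟩ on P: start {m0}
  [1] d ⇒ {m1}
  [2] d ⇒ {m2}
  [3] b ⇒ {m3}
  [4] a ⇒ {m0}
  ✓ P
Run σ = ⟨ddba⟩ on Q: start {n0}
  [1] d ⇒ {n1}
  [2] d ⇒ {n2}
  [3] b ⇒ {n3}
  [4] a ⇒ no successor for Q

ddba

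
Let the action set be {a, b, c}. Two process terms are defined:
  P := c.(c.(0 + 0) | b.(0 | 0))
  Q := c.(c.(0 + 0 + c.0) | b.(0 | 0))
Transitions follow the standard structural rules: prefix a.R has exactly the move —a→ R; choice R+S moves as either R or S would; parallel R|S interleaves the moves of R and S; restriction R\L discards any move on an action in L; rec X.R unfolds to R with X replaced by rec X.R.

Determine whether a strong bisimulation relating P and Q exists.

NO

LTS(P): 5 reachable states
  s0 = c.(c.(0 + 0) | b.(0 | 0)) :: -c-> s1
  s1 = c.(0 + 0) | b.(0 | 0) :: -b-> s2, -c-> s3
  s2 = c.(0 + 0) | (0 | 0) :: -c-> s4
  s3 = (0 + 0) | b.(0 | 0) :: -b-> s4
  s4 = (0 + 0) | (0 | 0) :: ∅
LTS(Q): 7 reachable states
  t0 = c.(c.(0 + 0 + c.0) | b.(0 | 0)) :: -c-> t1
  t1 = c.(0 + 0 + c.0) | b.(0 | 0) :: -b-> t2, -c-> t3
  t2 = c.(0 + 0 + c.0) | (0 | 0) :: -c-> t4
  t3 = (0 + 0 + c.0) | b.(0 | 0) :: -b-> t4, -c-> t5
  t4 = (0 + 0 + c.0) | (0 | 0) :: -c-> t6
  t5 = 0 | b.(0 | 0) :: -b-> t6
  t6 = 0 | (0 | 0) :: ∅
Bisimilarity quotient blocks:
  B0 = {s0}
  B1 = {s1, t3}
  B2 = {s2, t4}
  B3 = {s4, t6}
  B4 = {s3, t5}
  B5 = {t0}
  B6 = {t1}
  B7 = {t2}
s0 ∈ B0, t0 ∈ B5 → different blocks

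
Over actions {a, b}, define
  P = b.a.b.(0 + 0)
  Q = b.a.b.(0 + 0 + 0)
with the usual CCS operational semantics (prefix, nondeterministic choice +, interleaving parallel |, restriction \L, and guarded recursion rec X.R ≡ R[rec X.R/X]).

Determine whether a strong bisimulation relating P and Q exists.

P ~ Q

P's transition system — 4 states:
  m0 = b.a.b.(0 + 0) ⊢ —b→ m1
  m1 = a.b.(0 + 0) ⊢ —a→ m2
  m2 = b.(0 + 0) ⊢ —b→ m3
  m3 = 0 + 0 ⊢ deadlocked
Q's transition system — 4 states:
  n0 = b.a.b.(0 + 0 + 0) ⊢ —b→ n1
  n1 = a.b.(0 + 0 + 0) ⊢ —a→ n2
  n2 = b.(0 + 0 + 0) ⊢ —b→ n3
  n3 = 0 + 0 + 0 ⊢ deadlocked
Coarsest stable partition (strong bisimilarity classes):
  B0 = {m0, n0}
  B1 = {m1, n1}
  B2 = {m2, n2}
  B3 = {m3, n3}
m0 ∈ B0, n0 ∈ B0 → same block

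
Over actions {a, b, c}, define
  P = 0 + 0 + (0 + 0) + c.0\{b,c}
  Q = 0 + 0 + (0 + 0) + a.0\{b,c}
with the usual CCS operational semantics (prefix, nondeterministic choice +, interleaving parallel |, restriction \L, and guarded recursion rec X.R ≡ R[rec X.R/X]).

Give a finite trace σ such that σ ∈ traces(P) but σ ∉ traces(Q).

Reachable graph of P (2 states):
  p0 = 0 + 0 + (0 + 0) + c.0\{b,c} | -c-> p1
  p1 = 0\{b,c} | (no moves)
Reachable graph of Q (2 states):
  q0 = 0 + 0 + (0 + 0) + a.0\{b,c} | -a-> q1
  q1 = 0\{b,c} | (no moves)
Run σ = ⟨c⟩ on P: start {p0}
  [1] c ⇒ {p1}
  P completes σ.
Run σ = ⟨c⟩ on Q: start {q0}
  [1] c ⇒ ∅  — Q cannot continue

c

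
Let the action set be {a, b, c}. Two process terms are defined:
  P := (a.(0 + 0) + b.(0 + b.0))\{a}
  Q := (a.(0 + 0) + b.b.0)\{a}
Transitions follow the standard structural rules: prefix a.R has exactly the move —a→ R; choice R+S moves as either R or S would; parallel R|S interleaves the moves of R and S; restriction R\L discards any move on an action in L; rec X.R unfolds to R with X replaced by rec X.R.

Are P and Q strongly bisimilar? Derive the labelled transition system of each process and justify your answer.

P ~ Q

Reachable graph of P (3 states):
  u0 = (a.(0 + 0) + b.(0 + b.0))\{a} has moves --b--▸ u1
  u1 = (0 + b.0)\{a} has moves --b--▸ u2
  u2 = 0\{a} has moves deadlocked
Reachable graph of Q (3 states):
  v0 = (a.(0 + 0) + b.b.0)\{a} has moves --b--▸ v1
  v1 = (b.0)\{a} has moves --b--▸ v2
  v2 = 0\{a} has moves deadlocked
Partition-refinement fixed point:
  B0 = {u0, v0}
  B1 = {u1, v1}
  B2 = {u2, v2}
u0 ∈ B0, v0 ∈ B0 → same block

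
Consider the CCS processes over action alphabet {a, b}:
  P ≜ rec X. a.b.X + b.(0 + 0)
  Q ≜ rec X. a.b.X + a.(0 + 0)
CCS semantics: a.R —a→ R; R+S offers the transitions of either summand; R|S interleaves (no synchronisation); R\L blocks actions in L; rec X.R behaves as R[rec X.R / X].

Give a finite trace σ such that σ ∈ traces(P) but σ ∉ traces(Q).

b

LTS(P): 3 reachable states
  p0 = rec X. a.b.X + b.(0 + 0) ⊢ =a=> p1, =b=> p2
  p1 = b.(rec X. a.b.X + b.(0 + 0)) ⊢ =b=> p0
  p2 = 0 + 0 ⊢ (no moves)
LTS(Q): 3 reachable states
  q0 = rec X. a.b.X + a.(0 + 0) ⊢ =a=> q1, =a=> q2
  q1 = 0 + 0 ⊢ (no moves)
  q2 = b.(rec X. a.b.X + a.(0 + 0)) ⊢ =b=> q0
Run σ = ⟨b⟩ on P: start {p0}
  after b @ step 1: {p2}
  — P admits the full trace.
Run σ = ⟨b⟩ on Q: start {q0}
  after b @ step 1: ∅ (Q stuck)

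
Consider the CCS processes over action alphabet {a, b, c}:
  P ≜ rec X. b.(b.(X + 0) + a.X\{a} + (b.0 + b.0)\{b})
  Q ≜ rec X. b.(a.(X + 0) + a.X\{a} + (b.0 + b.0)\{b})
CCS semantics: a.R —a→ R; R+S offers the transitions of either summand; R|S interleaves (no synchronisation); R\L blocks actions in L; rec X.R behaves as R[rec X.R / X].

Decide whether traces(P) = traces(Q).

traces(P) ≠ traces(Q) — witness ⟨bb⟩

LTS(P): 6 reachable states
  p0 = rec X. b.(b.(X + 0) + a.X\{a} + (b.0 + b.0)\{b}) has moves =b=> p1
  p1 = b.((rec X. b.(b.(X + 0) + a.X\{a} + (b.0 + b.0)\{b})) + 0) + a.(rec X. b.(b.(X + 0) + a.X\{a} + (b.0 + b.0)\{b}))\{a} + (b.0 + b.0)\{b} has moves =a=> p2, =b=> p3
  p2 = (rec X. b.(b.(X + 0) + a.X\{a} + (b.0 + b.0)\{b}))\{a} has moves =b=> p4
  p3 = (rec X. b.(b.(X + 0) + a.X\{a} + (b.0 + b.0)\{b})) + 0 has moves =b=> p1
  p4 = (b.((rec X. b.(b.(X + 0) + a.X\{a} + (b.0 + b.0)\{b})) + 0) + a.(rec X. b.(b.(X + 0) + a.X\{a} + (b.0 + b.0)\{b}))\{a} + (b.0 + b.0)\{b})\{a} has moves =b=> p5
  p5 = ((rec X. b.(b.(X + 0) + a.X\{a} + (b.0 + b.0)\{b})) + 0)\{a} has moves =b=> p4
LTS(Q): 5 reachable states
  q0 = rec X. b.(a.(X + 0) + a.X\{a} + (b.0 + b.0)\{b}) has moves =b=> q1
  q1 = a.((rec X. b.(a.(X + 0) + a.X\{a} + (b.0 + b.0)\{b})) + 0) + a.(rec X. b.(a.(X + 0) + a.X\{a} + (b.0 + b.0)\{b}))\{a} + (b.0 + b.0)\{b} has moves =a=> q2, =a=> q3
  q2 = (rec X. b.(a.(X + 0) + a.X\{a} + (b.0 + b.0)\{b})) + 0 has moves =b=> q1
  q3 = (rec X. b.(a.(X + 0) + a.X\{a} + (b.0 + b.0)\{b}))\{a} has moves =b=> q4
  q4 = (a.((rec X. b.(a.(X + 0) + a.X\{a} + (b.0 + b.0)\{b})) + 0) + a.(rec X. b.(a.(X + 0) + a.X\{a} + (b.0 + b.0)\{b}))\{a} + (b.0 + b.0)\{b})\{a} has moves deadlocked
Executing bb from P (initial set {p0}):
  [1] b ⇒ {p1}
  [2] b ⇒ {p3}
  P completes σ.
Executing bb from Q (initial set {q0}):
  [1] b ⇒ {q1}
  [2] b ⇒ ∅  — Q cannot continue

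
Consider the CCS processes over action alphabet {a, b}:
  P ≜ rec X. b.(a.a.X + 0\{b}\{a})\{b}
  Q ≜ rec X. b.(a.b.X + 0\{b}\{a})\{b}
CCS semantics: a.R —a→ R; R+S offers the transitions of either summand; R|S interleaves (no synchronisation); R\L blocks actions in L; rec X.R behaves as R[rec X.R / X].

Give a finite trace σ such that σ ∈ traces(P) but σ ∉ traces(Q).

baa

Reachable graph of P (4 states):
  p0 = rec X. b.(a.a.X + 0\{b}\{a})\{b} ⊢ -b-> p1
  p1 = (a.a.(rec X. b.(a.a.X + 0\{b}\{a})\{b}) + 0\{b}\{a})\{b} ⊢ -a-> p2
  p2 = (a.(rec X. b.(a.a.X + 0\{b}\{a})\{b}))\{b} ⊢ -a-> p3
  p3 = (rec X. b.(a.a.X + 0\{b}\{a})\{b})\{b} ⊢ ∅
Reachable graph of Q (3 states):
  q0 = rec X. b.(a.b.X + 0\{b}\{a})\{b} ⊢ -b-> q1
  q1 = (a.b.(rec X. b.(a.b.X + 0\{b}\{a})\{b}) + 0\{b}\{a})\{b} ⊢ -a-> q2
  q2 = (b.(rec X. b.(a.b.X + 0\{b}\{a})\{b}))\{b} ⊢ ∅
Run σ = ⟨baa⟩ on P: start {p0}
  step 1 (b): {p1}
  step 2 (a): {p2}
  step 3 (a): {p3}
  P completes σ.
Run σ = ⟨baa⟩ on Q: start {q0}
  step 1 (b): {q1}
  step 2 (a): {q2}
  step 3 (a): ∅  — Q cannot continue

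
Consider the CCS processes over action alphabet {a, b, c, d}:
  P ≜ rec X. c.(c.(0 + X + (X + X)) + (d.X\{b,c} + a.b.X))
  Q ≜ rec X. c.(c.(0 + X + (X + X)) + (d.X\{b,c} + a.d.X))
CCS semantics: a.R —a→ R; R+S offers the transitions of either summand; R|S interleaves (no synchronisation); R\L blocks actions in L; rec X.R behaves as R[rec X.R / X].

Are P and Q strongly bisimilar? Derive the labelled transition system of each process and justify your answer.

Reachable graph of P (5 states):
  s0 = rec X. c.(c.(0 + X + (X + X)) + (d.X\{b,c} + a.b.X)) :: ··c··> s1
  s1 = c.(0 + (rec X. c.(c.(0 + X + (X + X)) + (d.X\{b,c} + a.b.X))) + ((rec X. c.(c.(0 + X + (X + X)) + (d.X\{b,c} + a.b.X))) + (rec X. c.(c.(0 + X + (X + X)) + (d.X\{b,c} + a.b.X))))) + (d.(rec X. c.(c.(0 + X + (X + X)) + (d.X\{b,c} + a.b.X)))\{b,c} + a.b.(rec X. c.(c.(0 + X + (X + X)) + (d.X\{b,c} + a.b.X)))) :: ··a··> s2, ··c··> s3, ··d··> s4
  s2 = b.(rec X. c.(c.(0 + X + (X + X)) + (d.X\{b,c} + a.b.X))) :: ··b··> s0
  s3 = 0 + (rec X. c.(c.(0 + X + (X + X)) + (d.X\{b,c} + a.b.X))) + ((rec X. c.(c.(0 + X + (X + X)) + (d.X\{b,c} + a.b.X))) + (rec X. c.(c.(0 + X + (X + X)) + (d.X\{b,c} + a.b.X)))) :: ··c··> s1
  s4 = (rec X. c.(c.(0 + X + (X + X)) + (d.X\{b,c} + a.b.X)))\{b,c} :: ∅
Reachable graph of Q (5 states):
  t0 = rec X. c.(c.(0 + X + (X + X)) + (d.X\{b,c} + a.d.X)) :: ··c··> t1
  t1 = c.(0 + (rec X. c.(c.(0 + X + (X + X)) + (d.X\{b,c} + a.d.X))) + ((rec X. c.(c.(0 + X + (X + X)) + (d.X\{b,c} + a.d.X))) + (rec X. c.(c.(0 + X + (X + X)) + (d.X\{b,c} + a.d.X))))) + (d.(rec X. c.(c.(0 + X + (X + X)) + (d.X\{b,c} + a.d.X)))\{b,c} + a.d.(rec X. c.(c.(0 + X + (X + X)) + (d.X\{b,c} + a.d.X)))) :: ··a··> t2, ··c··> t3, ··d··> t4
  t2 = d.(rec X. c.(c.(0 + X + (X + X)) + (d.X\{b,c} + a.d.X))) :: ··d··> t0
  t3 = 0 + (rec X. c.(c.(0 + X + (X + X)) + (d.X\{b,c} + a.d.X))) + ((rec X. c.(c.(0 + X + (X + X)) + (d.X\{b,c} + a.d.X))) + (rec X. c.(c.(0 + X + (X + X)) + (d.X\{b,c} + a.d.X)))) :: ··c··> t1
  t4 = (rec X. c.(c.(0 + X + (X + X)) + (d.X\{b,c} + a.d.X)))\{b,c} :: ∅
Partition-refinement fixed point:
  B0 = {s0, s3}
  B1 = {s1}
  B2 = {s2}
  B3 = {s4, t4}
  B4 = {t0, t3}
  B5 = {t1}
  B6 = {t2}
s0 ∈ B0, t0 ∈ B4 → different blocks

NO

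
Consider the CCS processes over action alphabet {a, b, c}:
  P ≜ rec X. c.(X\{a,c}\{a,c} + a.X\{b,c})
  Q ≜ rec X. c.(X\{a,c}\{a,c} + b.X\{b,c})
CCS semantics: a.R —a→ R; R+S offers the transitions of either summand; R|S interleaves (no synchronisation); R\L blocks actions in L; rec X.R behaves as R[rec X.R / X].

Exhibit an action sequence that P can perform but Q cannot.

ca

LTS(P): 3 reachable states
  s0 = rec X. c.(X\{a,c}\{a,c} + a.X\{b,c}) → ··c··> s1
  s1 = (rec X. c.(X\{a,c}\{a,c} + a.X\{b,c}))\{a,c}\{a,c} + a.(rec X. c.(X\{a,c}\{a,c} + a.X\{b,c}))\{b,c} → ··a··> s2
  s2 = (rec X. c.(X\{a,c}\{a,c} + a.X\{b,c}))\{b,c} → deadlocked
LTS(Q): 3 reachable states
  t0 = rec X. c.(X\{a,c}\{a,c} + b.X\{b,c}) → ··c··> t1
  t1 = (rec X. c.(X\{a,c}\{a,c} + b.X\{b,c}))\{a,c}\{a,c} + b.(rec X. c.(X\{a,c}\{a,c} + b.X\{b,c}))\{b,c} → ··b··> t2
  t2 = (rec X. c.(X\{a,c}\{a,c} + b.X\{b,c}))\{b,c} → deadlocked
Trace ⟨ca⟩ through P, begin at {s0}:
  [1] c ⇒ {s1}
  [2] a ⇒ {s2}
  — P admits the full trace.
Trace ⟨ca⟩ through Q, begin at {t0}:
  [1] c ⇒ {t1}
  [2] a ⇒ ∅  — Q cannot continue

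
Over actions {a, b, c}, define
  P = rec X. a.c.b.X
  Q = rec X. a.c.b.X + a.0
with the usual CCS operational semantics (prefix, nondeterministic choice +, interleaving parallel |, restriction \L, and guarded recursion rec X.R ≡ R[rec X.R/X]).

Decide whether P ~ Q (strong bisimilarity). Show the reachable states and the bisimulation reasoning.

not bisimilar

P's transition system — 3 states:
  m0 = rec X. a.c.b.X has moves --a--▸ m1
  m1 = c.b.(rec X. a.c.b.X) has moves --c--▸ m2
  m2 = b.(rec X. a.c.b.X) has moves --b--▸ m0
Q's transition system — 4 states:
  n0 = rec X. a.c.b.X + a.0 has moves --a--▸ n1, --a--▸ n2
  n1 = 0 has moves ∅
  n2 = c.b.(rec X. a.c.b.X + a.0) has moves --c--▸ n3
  n3 = b.(rec X. a.c.b.X + a.0) has moves --b--▸ n0
Bisimilarity quotient blocks:
  B0 = {m0}
  B1 = {m1}
  B2 = {m2}
  B3 = {n0}
  B4 = {n1}
  B5 = {n2}
  B6 = {n3}
m0 ∈ B0, n0 ∈ B3 → different blocks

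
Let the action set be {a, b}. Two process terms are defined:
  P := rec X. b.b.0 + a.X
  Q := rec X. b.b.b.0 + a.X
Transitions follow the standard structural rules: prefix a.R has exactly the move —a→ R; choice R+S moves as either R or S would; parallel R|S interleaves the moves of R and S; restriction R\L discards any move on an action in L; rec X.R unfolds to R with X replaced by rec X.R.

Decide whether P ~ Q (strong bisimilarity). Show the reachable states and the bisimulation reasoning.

P ≁ Q

P's transition system — 3 states:
  m0 = rec X. b.b.0 + a.X ⊢ —a→ m0, —b→ m1
  m1 = b.0 ⊢ —b→ m2
  m2 = 0 ⊢ ∅
Q's transition system — 4 states:
  n0 = rec X. b.b.b.0 + a.X ⊢ —a→ n0, —b→ n1
  n1 = b.b.0 ⊢ —b→ n2
  n2 = b.0 ⊢ —b→ n3
  n3 = 0 ⊢ ∅
Coarsest stable partition (strong bisimilarity classes):
  B0 = {m0}
  B1 = {m1, n2}
  B2 = {m2, n3}
  B3 = {n0}
  B4 = {n1}
m0 ∈ B0, n0 ∈ B3 → different blocks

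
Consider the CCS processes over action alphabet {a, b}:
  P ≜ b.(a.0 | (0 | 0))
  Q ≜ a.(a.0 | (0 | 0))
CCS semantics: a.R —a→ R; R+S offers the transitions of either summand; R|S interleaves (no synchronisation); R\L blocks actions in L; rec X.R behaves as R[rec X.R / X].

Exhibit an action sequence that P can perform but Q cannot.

b

LTS(P): 3 reachable states
  u0 = b.(a.0 | (0 | 0)) → —b→ u1
  u1 = a.0 | (0 | 0) → —a→ u2
  u2 = 0 | (0 | 0) → (no moves)
LTS(Q): 3 reachable states
  v0 = a.(a.0 | (0 | 0)) → —a→ v1
  v1 = a.0 | (0 | 0) → —a→ v2
  v2 = 0 | (0 | 0) → (no moves)
Run σ = ⟨b⟩ on P: start {u0}
  after b @ step 1: {u1}
  P completes σ.
Run σ = ⟨b⟩ on Q: start {v0}
  after b @ step 1: ∅  — Q cannot continue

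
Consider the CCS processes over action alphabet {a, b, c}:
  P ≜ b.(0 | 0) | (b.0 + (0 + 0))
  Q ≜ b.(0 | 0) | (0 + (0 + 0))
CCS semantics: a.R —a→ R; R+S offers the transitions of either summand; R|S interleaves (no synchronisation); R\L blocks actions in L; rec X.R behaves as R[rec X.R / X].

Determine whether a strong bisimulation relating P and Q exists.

P's transition system — 4 states:
  u0 = b.(0 | 0) | (b.0 + (0 + 0)) | --b--▸ u1, --b--▸ u2
  u1 = 0 | 0 | (b.0 + (0 + 0)) | --b--▸ u3
  u2 = b.(0 | 0) | 0 | --b--▸ u3
  u3 = 0 | 0 | 0 | deadlocked
Q's transition system — 2 states:
  v0 = b.(0 | 0) | (0 + (0 + 0)) | --b--▸ v1
  v1 = 0 | 0 | (0 + (0 + 0)) | deadlocked
Bisimilarity quotient blocks:
  B0 = {u0}
  B1 = {u1, u2, v0}
  B2 = {u3, v1}
u0 ∈ B0, v0 ∈ B1 → different blocks

not bisimilar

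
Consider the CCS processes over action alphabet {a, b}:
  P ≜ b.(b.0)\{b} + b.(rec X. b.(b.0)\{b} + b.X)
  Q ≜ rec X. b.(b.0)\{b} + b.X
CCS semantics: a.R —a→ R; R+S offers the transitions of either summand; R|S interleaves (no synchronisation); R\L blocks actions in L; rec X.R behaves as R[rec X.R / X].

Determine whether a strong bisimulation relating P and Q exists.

YES

LTS(P): 3 reachable states
  m0 = b.(b.0)\{b} + b.(rec X. b.(b.0)\{b} + b.X) | --b--▸ m1, --b--▸ m2
  m1 = (b.0)\{b} | ·
  m2 = rec X. b.(b.0)\{b} + b.X | --b--▸ m1, --b--▸ m2
LTS(Q): 2 reachable states
  n0 = rec X. b.(b.0)\{b} + b.X | --b--▸ n0, --b--▸ n1
  n1 = (b.0)\{b} | ·
Partition-refinement fixed point:
  B0 = {m0, m2, n0}
  B1 = {m1, n1}
m0 ∈ B0, n0 ∈ B0 → same block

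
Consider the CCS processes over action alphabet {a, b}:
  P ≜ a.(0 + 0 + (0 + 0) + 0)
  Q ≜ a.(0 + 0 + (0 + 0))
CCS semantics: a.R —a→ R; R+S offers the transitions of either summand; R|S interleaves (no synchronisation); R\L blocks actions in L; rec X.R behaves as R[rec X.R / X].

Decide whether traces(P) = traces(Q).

YES

P's transition system — 2 states:
  u0 = a.(0 + 0 + (0 + 0) + 0) → ··a··> u1
  u1 = 0 + 0 + (0 + 0) + 0 → stopped
Q's transition system — 2 states:
  v0 = a.(0 + 0 + (0 + 0)) → ··a··> v1
  v1 = 0 + 0 + (0 + 0) → stopped
Partition-refinement fixed point:
  B0 = {u0, v0}
  B1 = {u1, v1}
u0 ∈ B0, v0 ∈ B0 → same block
Bisimilar ⇒ trace-equivalent.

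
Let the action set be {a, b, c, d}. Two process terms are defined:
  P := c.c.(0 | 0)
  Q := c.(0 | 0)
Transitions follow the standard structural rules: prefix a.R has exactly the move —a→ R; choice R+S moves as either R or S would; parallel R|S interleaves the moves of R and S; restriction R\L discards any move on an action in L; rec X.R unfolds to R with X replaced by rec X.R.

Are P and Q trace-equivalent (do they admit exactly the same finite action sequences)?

LTS(P): 3 reachable states
  u0 = c.c.(0 | 0) :: —c→ u1
  u1 = c.(0 | 0) :: —c→ u2
  u2 = 0 | 0 :: (no moves)
LTS(Q): 2 reachable states
  v0 = c.(0 | 0) :: —c→ v1
  v1 = 0 | 0 :: (no moves)
Executing cc from P (initial set {u0}):
  after c @ step 1: {u1}
  after c @ step 2: {u2}
  ✓ P
Executing cc from Q (initial set {v0}):
  after c @ step 1: {v1}
  after c @ step 2: ∅  — Q cannot continue

trace-distinct — witness ⟨cc⟩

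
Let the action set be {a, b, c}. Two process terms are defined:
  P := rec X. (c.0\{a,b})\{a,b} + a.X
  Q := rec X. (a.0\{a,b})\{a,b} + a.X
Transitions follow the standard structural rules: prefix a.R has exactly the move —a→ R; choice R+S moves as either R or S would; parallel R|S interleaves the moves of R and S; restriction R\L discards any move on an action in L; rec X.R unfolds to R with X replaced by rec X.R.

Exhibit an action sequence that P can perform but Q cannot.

c

Reachable graph of P (2 states):
  m0 = rec X. (c.0\{a,b})\{a,b} + a.X → --a--▸ m0, --c--▸ m1
  m1 = 0\{a,b}\{a,b} → ·
Reachable graph of Q (1 states):
  n0 = rec X. (a.0\{a,b})\{a,b} + a.X → --a--▸ n0
Run σ = ⟨c⟩ on P: start {m0}
  step 1 (c): {m1}
  — P admits the full trace.
Run σ = ⟨c⟩ on Q: start {n0}
  step 1 (c): no successor for Q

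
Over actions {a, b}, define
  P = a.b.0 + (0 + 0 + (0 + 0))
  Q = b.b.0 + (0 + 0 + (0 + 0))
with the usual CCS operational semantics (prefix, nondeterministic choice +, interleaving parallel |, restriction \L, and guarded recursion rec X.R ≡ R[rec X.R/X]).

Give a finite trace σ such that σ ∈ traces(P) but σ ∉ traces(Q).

a

LTS(P): 3 reachable states
  m0 = a.b.0 + (0 + 0 + (0 + 0)) :: -a-> m1
  m1 = b.0 :: -b-> m2
  m2 = 0 :: ·
LTS(Q): 3 reachable states
  n0 = b.b.0 + (0 + 0 + (0 + 0)) :: -b-> n1
  n1 = b.0 :: -b-> n2
  n2 = 0 :: ·
Trace ⟨a⟩ through P, begin at {m0}:
  step 1 (a): {m1}
  — P admits the full trace.
Trace ⟨a⟩ through Q, begin at {n0}:
  step 1 (a): no successor for Q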